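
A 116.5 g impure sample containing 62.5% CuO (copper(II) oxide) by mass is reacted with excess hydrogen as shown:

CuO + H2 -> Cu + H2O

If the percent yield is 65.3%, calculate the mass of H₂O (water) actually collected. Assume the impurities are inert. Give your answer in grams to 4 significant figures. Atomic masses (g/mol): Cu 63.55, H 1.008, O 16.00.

10.77 g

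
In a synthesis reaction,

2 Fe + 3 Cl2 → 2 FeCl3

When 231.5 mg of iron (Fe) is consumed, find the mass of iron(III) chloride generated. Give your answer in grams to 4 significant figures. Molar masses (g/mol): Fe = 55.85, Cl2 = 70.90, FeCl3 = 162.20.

0.6723 g

Convert: 231.5 mg = 0.23150 g.
n(Fe) = 0.23150 g / 55.85 g/mol = 0.0041450 mol.
From the equation the Fe:FeCl3 mole ratio is 2:2, so n(FeCl3) = 0.0041450 × 2/2 = 0.0041450 mol.
Mass of FeCl3 = 0.0041450 mol × 162.20 g/mol = 0.67232 g.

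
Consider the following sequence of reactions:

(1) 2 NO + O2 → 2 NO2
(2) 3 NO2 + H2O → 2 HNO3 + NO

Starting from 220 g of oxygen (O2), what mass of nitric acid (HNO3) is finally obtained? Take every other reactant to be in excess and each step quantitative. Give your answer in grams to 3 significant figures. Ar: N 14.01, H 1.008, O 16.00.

578 g

M(O2) = 2(16.00) = 32.00 g/mol.
M(HNO3) = 1.008 + 14.01 + 3(16.00) = 63.018 g/mol.
n(O2) = 220.0 / 32.00 = 6.875 mol.
Step 1 gives a 1:2 ratio of O2 to NO2, so n(NO2) = 13.75 mol.
In step 2 the NO2:HNO3 ratio is 3:2, so n(HNO3) = 9.167 mol.
Mass of HNO3 = 9.167 × 63.018 = 577.7 g.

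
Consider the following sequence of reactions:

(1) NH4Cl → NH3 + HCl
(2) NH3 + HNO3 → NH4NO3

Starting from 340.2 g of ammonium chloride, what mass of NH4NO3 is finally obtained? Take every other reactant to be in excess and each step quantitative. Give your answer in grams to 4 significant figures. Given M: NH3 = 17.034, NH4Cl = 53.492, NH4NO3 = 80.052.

509.1 g

n(NH4Cl) = 340.20 / 53.492 = 6.3598 mol.
Step 1 gives a 1:1 ratio of NH4Cl to NH3, so n(NH3) = 6.3598 mol.
In step 2 the NH3:NH4NO3 ratio is 1:1, so n(NH4NO3) = 6.3598 mol.
Mass of NH4NO3 = 6.3598 × 80.052 = 509.12 g.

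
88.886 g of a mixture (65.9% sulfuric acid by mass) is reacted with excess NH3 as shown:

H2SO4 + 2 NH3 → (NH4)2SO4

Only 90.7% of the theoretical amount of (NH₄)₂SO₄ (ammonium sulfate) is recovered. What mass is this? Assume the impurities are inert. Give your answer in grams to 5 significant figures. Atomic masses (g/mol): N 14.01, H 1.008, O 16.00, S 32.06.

Pure H2SO4 available = 88.886 g × 0.659 = 58.5759 g.
M(H2SO4) = 2(1.008) + 32.06 + 4(16.00) = 98.076 g/mol.
M((NH4)2SO4) = 2(14.01) + 8(1.008) + 32.06 + 4(16.00) = 132.144 g/mol.
n(H2SO4) = 58.5759 g / 98.076 g/mol = 0.597250 mol.
From the equation the H2SO4:(NH4)2SO4 mole ratio is 1:1, so n((NH4)2SO4) = 0.597250 × 1/1 = 0.597250 mol.
Mass of (NH4)2SO4 = 0.597250 mol × 132.144 g/mol = 78.9230 g.
Actual mass collected = 78.9230 g × 0.907 = 71.5831 g.

71.583 g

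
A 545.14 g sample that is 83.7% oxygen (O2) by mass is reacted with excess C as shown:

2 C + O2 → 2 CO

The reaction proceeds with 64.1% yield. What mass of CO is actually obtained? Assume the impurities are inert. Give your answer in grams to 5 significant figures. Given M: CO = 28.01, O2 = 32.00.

Pure O2 available = 545.14 g × 0.837 = 456.282 g.
n(O2) = 456.282 g / 32.00 g/mol = 14.2588 mol.
From the equation the O2:CO mole ratio is 1:2, so n(CO) = 14.2588 × 2/1 = 28.5176 mol.
Mass of CO = 28.5176 mol × 28.01 g/mol = 798.779 g.
Actual mass collected = 798.779 g × 0.641 = 512.017 g.

512.02 g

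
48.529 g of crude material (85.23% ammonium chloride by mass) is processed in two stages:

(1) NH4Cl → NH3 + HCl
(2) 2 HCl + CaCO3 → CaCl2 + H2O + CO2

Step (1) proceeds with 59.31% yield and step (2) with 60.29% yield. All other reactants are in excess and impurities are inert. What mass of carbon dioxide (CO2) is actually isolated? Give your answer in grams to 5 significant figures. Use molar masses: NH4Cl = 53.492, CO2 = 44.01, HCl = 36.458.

Pure NH4Cl = 48.529 × 0.8523 = 41.3613 g.
n(NH4Cl) = 41.3613 / 53.492 = 0.773223 mol.
Step 1 (NH4Cl:HCl = 1:1): theoretical n(HCl) = 0.773223 mol; at 59.31% yield, n(HCl) = 0.458599 mol.
Step 2 (HCl:CO2 = 2:1): theoretical n(CO2) = 0.229299 mol, so theoretical mass = 0.229299 × 44.01 = 10.0915 g.
At 60.29% yield, actual mass of CO2 = 10.0915 × 0.6029 = 6.08415 g.

6.0841 g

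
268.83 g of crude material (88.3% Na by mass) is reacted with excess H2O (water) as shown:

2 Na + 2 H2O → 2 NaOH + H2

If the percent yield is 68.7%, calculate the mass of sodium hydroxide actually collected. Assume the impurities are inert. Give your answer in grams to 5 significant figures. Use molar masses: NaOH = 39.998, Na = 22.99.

283.72 g

Pure Na available = 268.83 g × 0.883 = 237.377 g.
n(Na) = 237.377 g / 22.99 g/mol = 10.3252 mol.
From the equation the Na:NaOH mole ratio is 2:2, so n(NaOH) = 10.3252 × 2/2 = 10.3252 mol.
Mass of NaOH = 10.3252 mol × 39.998 g/mol = 412.988 g.
Actual mass collected = 412.988 g × 0.687 = 283.723 g.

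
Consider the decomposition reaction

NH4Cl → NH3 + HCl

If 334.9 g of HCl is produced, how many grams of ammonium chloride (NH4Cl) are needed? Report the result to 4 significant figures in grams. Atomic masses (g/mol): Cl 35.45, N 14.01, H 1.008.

491.4 g

M(HCl) = 1.008 + 35.45 = 36.458 g/mol.
M(NH4Cl) = 14.01 + 4(1.008) + 35.45 = 53.492 g/mol.
n(HCl) = 334.90 g / 36.458 g/mol = 9.1859 mol.
From the equation the HCl:NH4Cl mole ratio is 1:1, so n(NH4Cl) = 9.1859 × 1/1 = 9.1859 mol.
Mass of NH4Cl = 9.1859 mol × 53.492 g/mol = 491.37 g.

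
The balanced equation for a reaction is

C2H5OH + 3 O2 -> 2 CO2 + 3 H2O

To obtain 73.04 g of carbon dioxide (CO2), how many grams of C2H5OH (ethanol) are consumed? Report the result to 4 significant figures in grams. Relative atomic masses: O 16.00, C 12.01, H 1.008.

38.23 g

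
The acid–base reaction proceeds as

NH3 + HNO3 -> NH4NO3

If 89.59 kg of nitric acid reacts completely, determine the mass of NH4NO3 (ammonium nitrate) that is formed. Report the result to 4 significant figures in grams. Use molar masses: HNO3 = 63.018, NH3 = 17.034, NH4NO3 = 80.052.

Convert: 89.59 kg = 89590 g.
n(HNO3) = 89590 g / 63.018 g/mol = 1421.7 mol.
From the equation the HNO3:NH4NO3 mole ratio is 1:1, so n(NH4NO3) = 1421.7 × 1/1 = 1421.7 mol.
Mass of NH4NO3 = 1421.7 mol × 80.052 g/mol = 113810 g.

113800 g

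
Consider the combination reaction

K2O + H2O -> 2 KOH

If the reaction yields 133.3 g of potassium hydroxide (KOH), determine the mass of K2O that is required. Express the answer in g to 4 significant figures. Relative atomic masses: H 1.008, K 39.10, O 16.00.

111.9 g

M(KOH) = 39.10 + 16.00 + 1.008 = 56.108 g/mol.
M(K2O) = 2(39.10) + 16.00 = 94.20 g/mol.
n(KOH) = 133.30 g / 56.108 g/mol = 2.3758 mol.
From the equation the KOH:K2O mole ratio is 2:1, so n(K2O) = 2.3758 × 1/2 = 1.1879 mol.
Mass of K2O = 1.1879 mol × 94.20 g/mol = 111.90 g.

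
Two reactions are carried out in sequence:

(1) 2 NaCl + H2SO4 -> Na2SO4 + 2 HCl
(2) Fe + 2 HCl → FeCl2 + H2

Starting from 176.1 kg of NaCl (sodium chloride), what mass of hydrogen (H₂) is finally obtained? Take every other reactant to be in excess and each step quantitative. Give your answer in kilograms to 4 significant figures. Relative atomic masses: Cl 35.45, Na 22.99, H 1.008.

3.037 kg

M(NaCl) = 22.99 + 35.45 = 58.44 g/mol.
M(H2) = 2(1.008) = 2.016 g/mol.
176.1 kg = 176100 g.
n(NaCl) = 176100 / 58.44 = 3013.3 mol.
Step 1 gives a 2:2 ratio of NaCl to HCl, so n(HCl) = 3013.3 mol.
In step 2 the HCl:H2 ratio is 2:1, so n(H2) = 1506.7 mol.
Mass of H2 = 1506.7 × 2.016 = 3037.5 g = 3.037 kg.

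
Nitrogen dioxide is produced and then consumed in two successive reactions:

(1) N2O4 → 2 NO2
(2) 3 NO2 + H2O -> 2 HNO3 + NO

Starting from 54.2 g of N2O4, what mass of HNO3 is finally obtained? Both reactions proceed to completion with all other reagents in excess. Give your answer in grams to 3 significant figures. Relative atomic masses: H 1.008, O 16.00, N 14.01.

M(N2O4) = 2(14.01) + 4(16.00) = 92.02 g/mol.
M(HNO3) = 1.008 + 14.01 + 3(16.00) = 63.018 g/mol.
n(N2O4) = 54.20 / 92.02 = 0.5890 mol.
Step 1 gives a 1:2 ratio of N2O4 to NO2, so n(NO2) = 1.178 mol.
In step 2 the NO2:HNO3 ratio is 3:2, so n(HNO3) = 0.7853 mol.
Mass of HNO3 = 0.7853 × 63.018 = 49.49 g.

49.5 g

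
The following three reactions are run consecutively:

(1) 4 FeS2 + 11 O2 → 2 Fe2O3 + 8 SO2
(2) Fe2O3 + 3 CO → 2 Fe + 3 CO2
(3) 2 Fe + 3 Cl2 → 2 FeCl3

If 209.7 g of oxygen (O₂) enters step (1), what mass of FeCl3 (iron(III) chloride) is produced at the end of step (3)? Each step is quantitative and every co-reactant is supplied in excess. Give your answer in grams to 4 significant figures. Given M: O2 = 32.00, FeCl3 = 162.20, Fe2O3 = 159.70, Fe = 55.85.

386.5 g

n(O2) = 209.7 / 32.00 = 6.5531 mol.
Reaction (1): O2→Fe2O3 ratio 11:2 ⇒ n(Fe2O3) = 1.1915 mol.
Reaction (2): Fe2O3→Fe ratio 1:2 ⇒ n(Fe) = 2.3830 mol.
Reaction (3): Fe→FeCl3 ratio 2:2 ⇒ n(FeCl3) = 2.3830 mol.
Mass of FeCl3 = 2.3830 × 162.20 = 386.52 g.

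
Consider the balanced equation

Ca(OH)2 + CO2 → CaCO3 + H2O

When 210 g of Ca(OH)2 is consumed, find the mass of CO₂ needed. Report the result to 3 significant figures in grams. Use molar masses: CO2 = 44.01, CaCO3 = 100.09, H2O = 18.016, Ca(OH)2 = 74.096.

125 g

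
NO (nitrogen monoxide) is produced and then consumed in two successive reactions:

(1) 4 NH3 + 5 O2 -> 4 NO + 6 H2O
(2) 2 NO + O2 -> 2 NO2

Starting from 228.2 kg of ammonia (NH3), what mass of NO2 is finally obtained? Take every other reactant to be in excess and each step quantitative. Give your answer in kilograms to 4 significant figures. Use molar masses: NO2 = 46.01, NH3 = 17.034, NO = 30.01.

616.4 kg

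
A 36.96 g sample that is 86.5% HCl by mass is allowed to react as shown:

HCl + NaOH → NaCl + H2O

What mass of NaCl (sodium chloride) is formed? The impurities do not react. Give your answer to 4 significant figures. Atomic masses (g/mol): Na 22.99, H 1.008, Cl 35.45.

Mass of pure HCl = 36.96 g × 0.865 = 31.970 g.
M(HCl) = 1.008 + 35.45 = 36.458 g/mol.
M(NaCl) = 22.99 + 35.45 = 58.44 g/mol.
n(HCl) = 31.970 g / 36.458 g/mol = 0.87691 mol.
From the equation the HCl:NaCl mole ratio is 1:1, so n(NaCl) = 0.87691 × 1/1 = 0.87691 mol.
Mass of NaCl = 0.87691 mol × 58.44 g/mol = 51.247 g.

51.25 g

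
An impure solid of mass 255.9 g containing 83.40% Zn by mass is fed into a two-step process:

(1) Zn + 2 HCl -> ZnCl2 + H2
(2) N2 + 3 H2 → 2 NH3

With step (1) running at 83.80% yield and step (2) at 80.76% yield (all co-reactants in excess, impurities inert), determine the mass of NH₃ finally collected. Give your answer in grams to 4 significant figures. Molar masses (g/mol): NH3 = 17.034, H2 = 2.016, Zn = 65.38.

25.09 g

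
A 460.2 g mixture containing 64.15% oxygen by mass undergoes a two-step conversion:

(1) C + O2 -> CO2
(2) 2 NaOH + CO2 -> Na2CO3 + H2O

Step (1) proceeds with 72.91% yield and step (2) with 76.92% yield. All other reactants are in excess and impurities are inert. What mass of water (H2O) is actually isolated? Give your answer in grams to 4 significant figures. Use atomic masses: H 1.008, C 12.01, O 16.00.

Pure O2 = 460.2 × 0.6415 = 295.22 g.
M(O2) = 2(16.00) = 32.00 g/mol.
M(H2O) = 2(1.008) + 16.00 = 18.016 g/mol.
n(O2) = 295.22 / 32.00 = 9.2256 mol.
Step 1 (O2:CO2 = 1:1): theoretical n(CO2) = 9.2256 mol; at 72.91% yield, n(CO2) = 6.7264 mol.
Step 2 (CO2:H2O = 1:1): theoretical n(H2O) = 6.7264 mol, so theoretical mass = 6.7264 × 18.016 = 121.18 g.
At 76.92% yield, actual mass of H2O = 121.18 × 0.7692 = 93.213 g.

93.21 g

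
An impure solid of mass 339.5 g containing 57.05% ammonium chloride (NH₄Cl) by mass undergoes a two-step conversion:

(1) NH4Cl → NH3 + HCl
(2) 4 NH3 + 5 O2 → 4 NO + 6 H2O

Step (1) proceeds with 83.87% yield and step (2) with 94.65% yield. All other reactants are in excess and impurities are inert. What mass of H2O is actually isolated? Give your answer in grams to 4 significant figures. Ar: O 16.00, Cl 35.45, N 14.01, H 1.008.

Pure NH4Cl = 339.5 × 0.5705 = 193.68 g.
M(NH4Cl) = 14.01 + 4(1.008) + 35.45 = 53.492 g/mol.
M(H2O) = 2(1.008) + 16.00 = 18.016 g/mol.
n(NH4Cl) = 193.68 / 53.492 = 3.6208 mol.
Step 1 (NH4Cl:NH3 = 1:1): theoretical n(NH3) = 3.6208 mol; at 83.87% yield, n(NH3) = 3.0368 mol.
Step 2 (NH3:H2O = 4:6): theoretical n(H2O) = 4.5552 mol, so theoretical mass = 4.5552 × 18.016 = 82.066 g.
At 94.65% yield, actual mass of H2O = 82.066 × 0.9465 = 77.675 g.

77.68 g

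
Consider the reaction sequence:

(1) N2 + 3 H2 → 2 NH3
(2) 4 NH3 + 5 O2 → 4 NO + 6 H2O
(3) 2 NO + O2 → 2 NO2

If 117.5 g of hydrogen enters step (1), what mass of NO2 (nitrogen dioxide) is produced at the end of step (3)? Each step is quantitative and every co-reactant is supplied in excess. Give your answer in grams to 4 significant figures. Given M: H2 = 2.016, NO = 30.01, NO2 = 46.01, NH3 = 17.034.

1788 g

n(H2) = 117.5 / 2.016 = 58.284 mol.
Reaction (1): H2→NH3 ratio 3:2 ⇒ n(NH3) = 38.856 mol.
Reaction (2): NH3→NO ratio 4:4 ⇒ n(NO) = 38.856 mol.
Reaction (3): NO→NO2 ratio 2:2 ⇒ n(NO2) = 38.856 mol.
Mass of NO2 = 38.856 × 46.01 = 1787.8 g.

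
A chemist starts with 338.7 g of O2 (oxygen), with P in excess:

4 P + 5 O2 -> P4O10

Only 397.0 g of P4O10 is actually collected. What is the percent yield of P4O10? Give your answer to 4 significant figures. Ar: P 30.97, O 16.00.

66.06 %

M(O2) = 2(16.00) = 32.00 g/mol.
M(P4O10) = 4(30.97) + 10(16.00) = 283.88 g/mol.
n(O2) = 338.70 g / 32.00 g/mol = 10.584 mol.
From the equation the O2:P4O10 mole ratio is 5:1, so n(P4O10) = 10.584 × 1/5 = 2.1169 mol.
Mass of P4O10 = 2.1169 mol × 283.88 g/mol = 600.94 g.
This is the theoretical yield. Percent yield = 397.0 g / 600.94 g × 100% = 66.063%.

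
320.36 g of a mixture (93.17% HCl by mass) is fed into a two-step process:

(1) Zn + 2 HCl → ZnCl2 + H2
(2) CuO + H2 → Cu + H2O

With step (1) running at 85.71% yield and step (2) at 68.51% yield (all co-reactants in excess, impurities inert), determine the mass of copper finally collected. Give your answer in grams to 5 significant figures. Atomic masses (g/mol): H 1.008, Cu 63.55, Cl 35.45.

152.75 g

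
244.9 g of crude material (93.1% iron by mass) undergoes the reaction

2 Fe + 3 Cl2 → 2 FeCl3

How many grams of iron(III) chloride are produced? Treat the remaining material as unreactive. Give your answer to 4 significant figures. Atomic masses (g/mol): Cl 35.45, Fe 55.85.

662.2 g

Mass of pure Fe = 244.9 g × 0.931 = 228.00 g.
M(Fe) = 55.85 g/mol.
M(FeCl3) = 55.85 + 3(35.45) = 162.20 g/mol.
n(Fe) = 228.00 g / 55.85 g/mol = 4.0824 mol.
From the equation the Fe:FeCl3 mole ratio is 2:2, so n(FeCl3) = 4.0824 × 2/2 = 4.0824 mol.
Mass of FeCl3 = 4.0824 mol × 162.20 g/mol = 662.16 g.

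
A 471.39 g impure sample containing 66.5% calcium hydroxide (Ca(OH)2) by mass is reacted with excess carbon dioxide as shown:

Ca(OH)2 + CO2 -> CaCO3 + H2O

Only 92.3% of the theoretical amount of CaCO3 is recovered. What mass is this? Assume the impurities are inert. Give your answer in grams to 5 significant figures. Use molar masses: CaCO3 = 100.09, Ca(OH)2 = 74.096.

390.84 g

Pure Ca(OH)2 available = 471.39 g × 0.665 = 313.474 g.
n(Ca(OH)2) = 313.474 g / 74.096 g/mol = 4.23065 mol.
From the equation the Ca(OH)2:CaCO3 mole ratio is 1:1, so n(CaCO3) = 4.23065 × 1/1 = 4.23065 mol.
Mass of CaCO3 = 4.23065 mol × 100.09 g/mol = 423.446 g.
Actual mass collected = 423.446 g × 0.923 = 390.841 g.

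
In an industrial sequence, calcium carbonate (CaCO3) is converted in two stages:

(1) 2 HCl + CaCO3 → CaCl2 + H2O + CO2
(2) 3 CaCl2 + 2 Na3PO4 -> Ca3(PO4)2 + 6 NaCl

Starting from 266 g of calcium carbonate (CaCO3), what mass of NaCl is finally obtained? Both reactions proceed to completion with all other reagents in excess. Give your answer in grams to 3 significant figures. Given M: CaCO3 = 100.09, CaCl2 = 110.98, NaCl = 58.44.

n(CaCO3) = 266.0 / 100.09 = 2.658 mol.
Step 1 gives a 1:1 ratio of CaCO3 to CaCl2, so n(CaCl2) = 2.658 mol.
In step 2 the CaCl2:NaCl ratio is 3:6, so n(NaCl) = 5.315 mol.
Mass of NaCl = 5.315 × 58.44 = 310.6 g.

311 g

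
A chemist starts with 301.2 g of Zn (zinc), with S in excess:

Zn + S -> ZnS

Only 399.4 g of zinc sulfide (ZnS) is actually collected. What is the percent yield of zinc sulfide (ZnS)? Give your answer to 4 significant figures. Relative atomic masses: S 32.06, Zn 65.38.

88.97 %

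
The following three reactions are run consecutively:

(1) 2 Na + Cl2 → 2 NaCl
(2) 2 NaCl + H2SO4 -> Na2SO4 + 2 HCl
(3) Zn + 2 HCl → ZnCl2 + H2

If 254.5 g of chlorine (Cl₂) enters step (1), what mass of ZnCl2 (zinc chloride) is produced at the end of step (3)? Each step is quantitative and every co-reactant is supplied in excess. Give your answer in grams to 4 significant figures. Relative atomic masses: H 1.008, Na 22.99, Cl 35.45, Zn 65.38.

489.2 g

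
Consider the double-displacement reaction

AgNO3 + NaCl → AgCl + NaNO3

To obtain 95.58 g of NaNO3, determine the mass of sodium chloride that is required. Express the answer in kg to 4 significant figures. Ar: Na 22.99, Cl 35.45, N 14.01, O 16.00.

0.06571 kg

M(NaNO3) = 22.99 + 14.01 + 3(16.00) = 85.00 g/mol.
M(NaCl) = 22.99 + 35.45 = 58.44 g/mol.
n(NaNO3) = 95.580 g / 85.00 g/mol = 1.1245 mol.
From the equation the NaNO3:NaCl mole ratio is 1:1, so n(NaCl) = 1.1245 × 1/1 = 1.1245 mol.
Mass of NaCl = 1.1245 mol × 58.44 g/mol = 65.714 g.
Converting to kg: 65.714 g = 0.06571 kg.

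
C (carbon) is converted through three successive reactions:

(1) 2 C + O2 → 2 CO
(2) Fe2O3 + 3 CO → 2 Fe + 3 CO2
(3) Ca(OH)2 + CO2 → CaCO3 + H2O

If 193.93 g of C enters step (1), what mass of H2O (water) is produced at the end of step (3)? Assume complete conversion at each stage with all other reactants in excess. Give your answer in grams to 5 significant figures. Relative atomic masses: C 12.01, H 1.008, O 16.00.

290.91 g

M(C) = 12.01 g/mol.
M(H2O) = 2(1.008) + 16.00 = 18.016 g/mol.
n(C) = 193.93 / 12.01 = 16.1474 mol.
Reaction (1): C→CO ratio 2:2 ⇒ n(CO) = 16.1474 mol.
Reaction (2): CO→CO2 ratio 3:3 ⇒ n(CO2) = 16.1474 mol.
Reaction (3): CO2→H2O ratio 1:1 ⇒ n(H2O) = 16.1474 mol.
Mass of H2O = 16.1474 × 18.016 = 290.911 g.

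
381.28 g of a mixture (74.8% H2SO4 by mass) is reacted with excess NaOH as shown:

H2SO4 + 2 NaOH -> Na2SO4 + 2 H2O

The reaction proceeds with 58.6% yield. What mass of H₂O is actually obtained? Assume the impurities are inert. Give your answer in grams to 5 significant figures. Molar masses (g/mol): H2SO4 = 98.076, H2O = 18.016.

61.400 g

Pure H2SO4 available = 381.28 g × 0.748 = 285.197 g.
n(H2SO4) = 285.197 g / 98.076 g/mol = 2.90792 mol.
From the equation the H2SO4:H2O mole ratio is 1:2, so n(H2O) = 2.90792 × 2/1 = 5.81585 mol.
Mass of H2O = 5.81585 mol × 18.016 g/mol = 104.778 g.
Actual mass collected = 104.778 g × 0.586 = 61.4001 g.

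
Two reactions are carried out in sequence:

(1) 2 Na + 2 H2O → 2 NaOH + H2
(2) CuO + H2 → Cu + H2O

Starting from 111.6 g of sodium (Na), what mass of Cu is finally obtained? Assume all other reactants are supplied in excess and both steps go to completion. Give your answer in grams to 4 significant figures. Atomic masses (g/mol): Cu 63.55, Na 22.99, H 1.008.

154.2 g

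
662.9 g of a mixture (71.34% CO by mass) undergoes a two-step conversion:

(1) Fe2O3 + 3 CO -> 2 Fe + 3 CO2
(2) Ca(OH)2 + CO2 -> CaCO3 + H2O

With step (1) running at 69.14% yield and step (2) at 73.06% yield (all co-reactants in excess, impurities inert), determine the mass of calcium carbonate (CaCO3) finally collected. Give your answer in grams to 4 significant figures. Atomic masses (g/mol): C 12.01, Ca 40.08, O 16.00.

853.6 g

Pure CO = 662.9 × 0.7134 = 472.91 g.
M(CO) = 12.01 + 16.00 = 28.01 g/mol.
M(CaCO3) = 40.08 + 12.01 + 3(16.00) = 100.09 g/mol.
n(CO) = 472.91 / 28.01 = 16.884 mol.
Step 1 (CO:CO2 = 3:3): theoretical n(CO2) = 16.884 mol; at 69.14% yield, n(CO2) = 11.673 mol.
Step 2 (CO2:CaCO3 = 1:1): theoretical n(CaCO3) = 11.673 mol, so theoretical mass = 11.673 × 100.09 = 1168.4 g.
At 73.06% yield, actual mass of CaCO3 = 1168.4 × 0.7306 = 853.63 g.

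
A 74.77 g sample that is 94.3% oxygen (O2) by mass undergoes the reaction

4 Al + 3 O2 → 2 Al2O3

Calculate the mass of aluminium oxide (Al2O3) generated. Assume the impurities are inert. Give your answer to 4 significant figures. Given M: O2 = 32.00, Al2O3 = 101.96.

Mass of pure O2 = 74.77 g × 0.943 = 70.508 g.
n(O2) = 70.508 g / 32.00 g/mol = 2.2034 mol.
From the equation the O2:Al2O3 mole ratio is 3:2, so n(Al2O3) = 2.2034 × 2/3 = 1.4689 mol.
Mass of Al2O3 = 1.4689 mol × 101.96 g/mol = 149.77 g.

149.8 g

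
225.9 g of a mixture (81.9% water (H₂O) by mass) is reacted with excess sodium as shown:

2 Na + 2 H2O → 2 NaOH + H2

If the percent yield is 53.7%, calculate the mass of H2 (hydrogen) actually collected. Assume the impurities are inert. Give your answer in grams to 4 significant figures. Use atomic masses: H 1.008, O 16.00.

5.559 g

Pure H2O available = 225.9 g × 0.819 = 185.01 g.
M(H2O) = 2(1.008) + 16.00 = 18.016 g/mol.
M(H2) = 2(1.008) = 2.016 g/mol.
n(H2O) = 185.01 g / 18.016 g/mol = 10.269 mol.
From the equation the H2O:H2 mole ratio is 2:1, so n(H2) = 10.269 × 1/2 = 5.1347 mol.
Mass of H2 = 5.1347 mol × 2.016 g/mol = 10.351 g.
Actual mass collected = 10.351 g × 0.537 = 5.5587 g.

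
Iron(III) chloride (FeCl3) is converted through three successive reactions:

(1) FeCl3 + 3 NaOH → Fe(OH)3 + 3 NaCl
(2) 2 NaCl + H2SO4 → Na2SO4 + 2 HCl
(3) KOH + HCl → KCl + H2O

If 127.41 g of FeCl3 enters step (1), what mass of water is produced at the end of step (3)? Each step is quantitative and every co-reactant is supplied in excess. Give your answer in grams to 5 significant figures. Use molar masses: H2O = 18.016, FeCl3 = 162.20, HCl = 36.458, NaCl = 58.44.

n(FeCl3) = 127.41 / 162.20 = 0.785512 mol.
Reaction (1): FeCl3→NaCl ratio 1:3 ⇒ n(NaCl) = 2.35654 mol.
Reaction (2): NaCl→HCl ratio 2:2 ⇒ n(HCl) = 2.35654 mol.
Reaction (3): HCl→H2O ratio 1:1 ⇒ n(H2O) = 2.35654 mol.
Mass of H2O = 2.35654 × 18.016 = 42.4553 g.

42.455 g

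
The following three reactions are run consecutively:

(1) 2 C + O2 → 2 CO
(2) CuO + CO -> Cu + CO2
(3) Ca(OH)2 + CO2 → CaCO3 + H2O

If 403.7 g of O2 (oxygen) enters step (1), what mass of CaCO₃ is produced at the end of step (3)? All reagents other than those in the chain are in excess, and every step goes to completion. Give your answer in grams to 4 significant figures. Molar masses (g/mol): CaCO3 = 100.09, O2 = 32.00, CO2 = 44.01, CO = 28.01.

2525 g

n(O2) = 403.7 / 32.00 = 12.616 mol.
Reaction (1): O2→CO ratio 1:2 ⇒ n(CO) = 25.231 mol.
Reaction (2): CO→CO2 ratio 1:1 ⇒ n(CO2) = 25.231 mol.
Reaction (3): CO2→CaCO3 ratio 1:1 ⇒ n(CaCO3) = 25.231 mol.
Mass of CaCO3 = 25.231 × 100.09 = 2525.4 g.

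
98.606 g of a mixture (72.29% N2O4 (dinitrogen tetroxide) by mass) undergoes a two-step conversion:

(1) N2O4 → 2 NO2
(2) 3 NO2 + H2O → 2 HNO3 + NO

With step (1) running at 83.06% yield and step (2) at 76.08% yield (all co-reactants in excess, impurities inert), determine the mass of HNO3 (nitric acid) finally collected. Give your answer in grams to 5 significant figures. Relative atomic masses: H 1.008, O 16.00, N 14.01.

41.131 g

Pure N2O4 = 98.606 × 0.7229 = 71.2823 g.
M(N2O4) = 2(14.01) + 4(16.00) = 92.02 g/mol.
M(HNO3) = 1.008 + 14.01 + 3(16.00) = 63.018 g/mol.
n(N2O4) = 71.2823 / 92.02 = 0.774639 mol.
Step 1 (N2O4:NO2 = 1:2): theoretical n(NO2) = 1.54928 mol; at 83.06% yield, n(NO2) = 1.28683 mol.
Step 2 (NO2:HNO3 = 3:2): theoretical n(HNO3) = 0.857887 mol, so theoretical mass = 0.857887 × 63.018 = 54.0623 g.
At 76.08% yield, actual mass of HNO3 = 54.0623 × 0.7608 = 41.1306 g.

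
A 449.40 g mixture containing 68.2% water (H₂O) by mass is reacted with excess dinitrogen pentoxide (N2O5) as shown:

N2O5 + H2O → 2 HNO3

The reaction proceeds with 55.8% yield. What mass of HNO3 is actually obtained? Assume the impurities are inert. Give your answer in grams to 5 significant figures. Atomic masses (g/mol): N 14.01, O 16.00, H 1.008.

1196.4 g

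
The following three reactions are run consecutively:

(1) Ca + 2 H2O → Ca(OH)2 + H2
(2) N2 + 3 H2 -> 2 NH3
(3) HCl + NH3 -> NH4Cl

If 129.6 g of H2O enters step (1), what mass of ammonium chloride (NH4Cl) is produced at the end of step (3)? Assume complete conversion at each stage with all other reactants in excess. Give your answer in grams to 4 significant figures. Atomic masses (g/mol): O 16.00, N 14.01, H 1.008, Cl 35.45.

M(H2O) = 2(1.008) + 16.00 = 18.016 g/mol.
M(NH4Cl) = 14.01 + 4(1.008) + 35.45 = 53.492 g/mol.
n(H2O) = 129.6 / 18.016 = 7.1936 mol.
Reaction (1): H2O→H2 ratio 2:1 ⇒ n(H2) = 3.5968 mol.
Reaction (2): H2→NH3 ratio 3:2 ⇒ n(NH3) = 2.3979 mol.
Reaction (3): NH3→NH4Cl ratio 1:1 ⇒ n(NH4Cl) = 2.3979 mol.
Mass of NH4Cl = 2.3979 × 53.492 = 128.27 g.

128.3 g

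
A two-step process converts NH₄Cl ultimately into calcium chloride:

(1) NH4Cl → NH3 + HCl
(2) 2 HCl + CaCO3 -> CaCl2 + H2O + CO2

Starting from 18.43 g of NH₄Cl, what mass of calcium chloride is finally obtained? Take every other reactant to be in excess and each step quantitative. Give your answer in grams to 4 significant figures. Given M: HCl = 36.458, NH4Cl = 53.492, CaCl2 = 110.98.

n(NH4Cl) = 18.430 / 53.492 = 0.34454 mol.
Step 1 gives a 1:1 ratio of NH4Cl to HCl, so n(HCl) = 0.34454 mol.
In step 2 the HCl:CaCl2 ratio is 2:1, so n(CaCl2) = 0.17227 mol.
Mass of CaCl2 = 0.17227 × 110.98 = 19.118 g.

19.12 g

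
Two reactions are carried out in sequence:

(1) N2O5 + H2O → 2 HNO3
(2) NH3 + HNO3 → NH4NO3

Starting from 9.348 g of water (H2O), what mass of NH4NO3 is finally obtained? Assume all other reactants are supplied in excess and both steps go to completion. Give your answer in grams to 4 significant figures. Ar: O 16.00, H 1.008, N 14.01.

M(H2O) = 2(1.008) + 16.00 = 18.016 g/mol.
M(NH4NO3) = 2(14.01) + 4(1.008) + 3(16.00) = 80.052 g/mol.
n(H2O) = 9.3480 / 18.016 = 0.51887 mol.
Step 1 gives a 1:2 ratio of H2O to HNO3, so n(HNO3) = 1.0377 mol.
In step 2 the HNO3:NH4NO3 ratio is 1:1, so n(NH4NO3) = 1.0377 mol.
Mass of NH4NO3 = 1.0377 × 80.052 = 83.074 g.

83.07 g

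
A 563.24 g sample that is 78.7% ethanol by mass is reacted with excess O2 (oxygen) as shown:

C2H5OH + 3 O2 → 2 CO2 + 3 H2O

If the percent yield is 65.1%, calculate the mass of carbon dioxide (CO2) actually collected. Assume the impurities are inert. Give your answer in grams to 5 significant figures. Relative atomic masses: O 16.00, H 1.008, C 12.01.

Pure C2H5OH available = 563.24 g × 0.787 = 443.270 g.
M(C2H5OH) = 2(12.01) + 6(1.008) + 16.00 = 46.068 g/mol.
M(CO2) = 12.01 + 2(16.00) = 44.01 g/mol.
n(C2H5OH) = 443.270 g / 46.068 g/mol = 9.62208 mol.
From the equation the C2H5OH:CO2 mole ratio is 1:2, so n(CO2) = 9.62208 × 2/1 = 19.2442 mol.
Mass of CO2 = 19.2442 mol × 44.01 g/mol = 846.935 g.
Actual mass collected = 846.935 g × 0.651 = 551.355 g.

551.35 g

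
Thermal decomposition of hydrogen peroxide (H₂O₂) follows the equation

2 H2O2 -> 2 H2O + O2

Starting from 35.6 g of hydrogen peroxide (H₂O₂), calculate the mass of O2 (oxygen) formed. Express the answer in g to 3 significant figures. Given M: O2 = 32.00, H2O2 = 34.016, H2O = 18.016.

n(H2O2) = 35.60 g / 34.016 g/mol = 1.047 mol.
From the equation the H2O2:O2 mole ratio is 2:1, so n(O2) = 1.047 × 1/2 = 0.5233 mol.
Mass of O2 = 0.5233 mol × 32.00 g/mol = 16.75 g.

16.7 g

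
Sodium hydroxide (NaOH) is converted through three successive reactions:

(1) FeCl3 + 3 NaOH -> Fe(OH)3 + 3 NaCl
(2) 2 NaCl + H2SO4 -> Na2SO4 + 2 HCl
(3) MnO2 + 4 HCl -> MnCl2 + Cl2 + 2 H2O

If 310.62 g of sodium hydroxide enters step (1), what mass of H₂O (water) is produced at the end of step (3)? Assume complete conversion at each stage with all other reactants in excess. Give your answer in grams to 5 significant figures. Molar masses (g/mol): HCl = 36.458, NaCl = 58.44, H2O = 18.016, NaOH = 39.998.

69.955 g

n(NaOH) = 310.62 / 39.998 = 7.76589 mol.
Reaction (1): NaOH→NaCl ratio 3:3 ⇒ n(NaCl) = 7.76589 mol.
Reaction (2): NaCl→HCl ratio 2:2 ⇒ n(HCl) = 7.76589 mol.
Reaction (3): HCl→H2O ratio 4:2 ⇒ n(H2O) = 3.88294 mol.
Mass of H2O = 3.88294 × 18.016 = 69.9551 g.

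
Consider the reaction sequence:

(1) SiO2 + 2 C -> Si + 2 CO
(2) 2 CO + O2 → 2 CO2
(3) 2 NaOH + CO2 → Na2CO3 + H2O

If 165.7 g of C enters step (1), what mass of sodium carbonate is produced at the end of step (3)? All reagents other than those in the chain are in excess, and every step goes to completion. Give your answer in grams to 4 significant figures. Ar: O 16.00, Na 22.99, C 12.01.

1462 g

M(C) = 12.01 g/mol.
M(Na2CO3) = 2(22.99) + 12.01 + 3(16.00) = 105.99 g/mol.
n(C) = 165.7 / 12.01 = 13.797 mol.
Reaction (1): C→CO ratio 2:2 ⇒ n(CO) = 13.797 mol.
Reaction (2): CO→CO2 ratio 2:2 ⇒ n(CO2) = 13.797 mol.
Reaction (3): CO2→Na2CO3 ratio 1:1 ⇒ n(Na2CO3) = 13.797 mol.
Mass of Na2CO3 = 13.797 × 105.99 = 1462.3 g.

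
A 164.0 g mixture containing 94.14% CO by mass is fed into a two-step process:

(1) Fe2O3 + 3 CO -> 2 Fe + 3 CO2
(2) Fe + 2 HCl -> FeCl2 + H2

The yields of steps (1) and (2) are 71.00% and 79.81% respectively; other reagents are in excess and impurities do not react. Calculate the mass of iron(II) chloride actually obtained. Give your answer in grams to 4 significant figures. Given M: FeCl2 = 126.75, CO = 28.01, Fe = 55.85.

Pure CO = 164.0 × 0.9414 = 154.39 g.
n(CO) = 154.39 / 28.01 = 5.5119 mol.
Step 1 (CO:Fe = 3:2): theoretical n(Fe) = 3.6746 mol; at 71.00% yield, n(Fe) = 2.6090 mol.
Step 2 (Fe:FeCl2 = 1:1): theoretical n(FeCl2) = 2.6090 mol, so theoretical mass = 2.6090 × 126.75 = 330.69 g.
At 79.81% yield, actual mass of FeCl2 = 330.69 × 0.7981 = 263.92 g.

263.9 g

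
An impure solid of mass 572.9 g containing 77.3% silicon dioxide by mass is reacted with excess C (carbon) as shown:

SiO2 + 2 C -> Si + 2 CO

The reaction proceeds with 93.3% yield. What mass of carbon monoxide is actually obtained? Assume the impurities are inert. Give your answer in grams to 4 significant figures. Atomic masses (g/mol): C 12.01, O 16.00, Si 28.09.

385.2 g

Pure SiO2 available = 572.9 g × 0.773 = 442.85 g.
M(SiO2) = 28.09 + 2(16.00) = 60.09 g/mol.
M(CO) = 12.01 + 16.00 = 28.01 g/mol.
n(SiO2) = 442.85 g / 60.09 g/mol = 7.3698 mol.
From the equation the SiO2:CO mole ratio is 1:2, so n(CO) = 7.3698 × 2/1 = 14.740 mol.
Mass of CO = 14.740 mol × 28.01 g/mol = 412.86 g.
Actual mass collected = 412.86 g × 0.933 = 385.20 g.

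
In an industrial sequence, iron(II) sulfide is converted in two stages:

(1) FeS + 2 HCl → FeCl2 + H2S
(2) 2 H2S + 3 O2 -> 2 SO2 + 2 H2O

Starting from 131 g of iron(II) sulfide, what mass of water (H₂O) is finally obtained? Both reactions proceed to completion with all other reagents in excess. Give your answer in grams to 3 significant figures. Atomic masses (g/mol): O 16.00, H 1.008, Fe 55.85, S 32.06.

M(FeS) = 55.85 + 32.06 = 87.91 g/mol.
M(H2O) = 2(1.008) + 16.00 = 18.016 g/mol.
n(FeS) = 131.0 / 87.91 = 1.490 mol.
Step 1 gives a 1:1 ratio of FeS to H2S, so n(H2S) = 1.490 mol.
In step 2 the H2S:H2O ratio is 2:2, so n(H2O) = 1.490 mol.
Mass of H2O = 1.490 × 18.016 = 26.85 g.

26.8 g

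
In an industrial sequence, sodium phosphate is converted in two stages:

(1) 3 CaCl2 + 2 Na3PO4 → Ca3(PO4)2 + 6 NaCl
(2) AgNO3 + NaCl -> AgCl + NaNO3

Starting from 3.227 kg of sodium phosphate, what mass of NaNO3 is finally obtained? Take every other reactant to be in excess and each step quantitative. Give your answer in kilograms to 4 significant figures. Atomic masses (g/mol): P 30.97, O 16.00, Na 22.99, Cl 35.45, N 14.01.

5.019 kg

M(Na3PO4) = 3(22.99) + 30.97 + 4(16.00) = 163.94 g/mol.
M(NaNO3) = 22.99 + 14.01 + 3(16.00) = 85.00 g/mol.
3.227 kg = 3227.0 g.
n(Na3PO4) = 3227.0 / 163.94 = 19.684 mol.
Step 1 gives a 2:6 ratio of Na3PO4 to NaCl, so n(NaCl) = 59.052 mol.
In step 2 the NaCl:NaNO3 ratio is 1:1, so n(NaNO3) = 59.052 mol.
Mass of NaNO3 = 59.052 × 85.00 = 5019.4 g = 5.019 kg.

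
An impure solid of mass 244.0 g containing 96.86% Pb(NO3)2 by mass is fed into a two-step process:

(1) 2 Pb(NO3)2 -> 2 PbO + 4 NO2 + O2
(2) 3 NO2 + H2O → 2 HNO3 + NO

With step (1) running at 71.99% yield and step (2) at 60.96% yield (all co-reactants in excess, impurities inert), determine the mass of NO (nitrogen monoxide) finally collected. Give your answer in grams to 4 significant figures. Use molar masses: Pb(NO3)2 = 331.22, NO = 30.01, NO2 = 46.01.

6.265 g

Pure Pb(NO3)2 = 244.0 × 0.9686 = 236.34 g.
n(Pb(NO3)2) = 236.34 / 331.22 = 0.71354 mol.
Step 1 (Pb(NO3)2:NO2 = 2:4): theoretical n(NO2) = 1.4271 mol; at 71.99% yield, n(NO2) = 1.0274 mol.
Step 2 (NO2:NO = 3:1): theoretical n(NO) = 0.34245 mol, so theoretical mass = 0.34245 × 30.01 = 10.277 g.
At 60.96% yield, actual mass of NO = 10.277 × 0.6096 = 6.2648 g.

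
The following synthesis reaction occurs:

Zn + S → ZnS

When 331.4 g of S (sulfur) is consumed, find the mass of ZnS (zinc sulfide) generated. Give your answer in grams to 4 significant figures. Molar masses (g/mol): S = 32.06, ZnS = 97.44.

n(S) = 331.40 g / 32.06 g/mol = 10.337 mol.
From the equation the S:ZnS mole ratio is 1:1, so n(ZnS) = 10.337 × 1/1 = 10.337 mol.
Mass of ZnS = 10.337 mol × 97.44 g/mol = 1007.2 g.

1007 g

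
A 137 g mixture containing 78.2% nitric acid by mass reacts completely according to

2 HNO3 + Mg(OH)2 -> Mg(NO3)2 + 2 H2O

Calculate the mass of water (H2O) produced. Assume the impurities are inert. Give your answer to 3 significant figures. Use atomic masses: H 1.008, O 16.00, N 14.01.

Mass of pure HNO3 = 137 g × 0.782 = 107.1 g.
M(HNO3) = 1.008 + 14.01 + 3(16.00) = 63.018 g/mol.
M(H2O) = 2(1.008) + 16.00 = 18.016 g/mol.
n(HNO3) = 107.1 g / 63.018 g/mol = 1.700 mol.
From the equation the HNO3:H2O mole ratio is 2:2, so n(H2O) = 1.700 × 2/2 = 1.700 mol.
Mass of H2O = 1.700 mol × 18.016 g/mol = 30.63 g.

30.6 g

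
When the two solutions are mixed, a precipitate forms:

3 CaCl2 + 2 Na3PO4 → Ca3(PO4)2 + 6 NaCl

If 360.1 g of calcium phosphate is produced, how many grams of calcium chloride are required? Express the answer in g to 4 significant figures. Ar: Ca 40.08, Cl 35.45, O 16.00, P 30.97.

M(Ca3(PO4)2) = 3(40.08) + 2(30.97) + 8(16.00) = 310.18 g/mol.
M(CaCl2) = 40.08 + 2(35.45) = 110.98 g/mol.
n(Ca3(PO4)2) = 360.10 g / 310.18 g/mol = 1.1609 mol.
From the equation the Ca3(PO4)2:CaCl2 mole ratio is 1:3, so n(CaCl2) = 1.1609 × 3/1 = 3.4828 mol.
Mass of CaCl2 = 3.4828 mol × 110.98 g/mol = 386.52 g.

386.5 g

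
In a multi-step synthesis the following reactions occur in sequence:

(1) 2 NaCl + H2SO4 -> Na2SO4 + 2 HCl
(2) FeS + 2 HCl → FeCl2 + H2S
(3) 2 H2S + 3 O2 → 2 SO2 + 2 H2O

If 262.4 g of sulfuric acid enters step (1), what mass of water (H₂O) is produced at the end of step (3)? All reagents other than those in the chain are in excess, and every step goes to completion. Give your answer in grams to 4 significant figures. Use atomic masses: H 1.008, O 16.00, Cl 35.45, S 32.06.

48.20 g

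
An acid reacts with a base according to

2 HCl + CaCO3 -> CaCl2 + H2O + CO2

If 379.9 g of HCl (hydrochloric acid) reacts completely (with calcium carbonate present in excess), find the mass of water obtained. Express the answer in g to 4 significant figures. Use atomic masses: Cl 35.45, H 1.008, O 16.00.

M(HCl) = 1.008 + 35.45 = 36.458 g/mol.
M(H2O) = 2(1.008) + 16.00 = 18.016 g/mol.
n(HCl) = 379.90 g / 36.458 g/mol = 10.420 mol.
From the equation the HCl:H2O mole ratio is 2:1, so n(H2O) = 10.420 × 1/2 = 5.2101 mol.
Mass of H2O = 5.2101 mol × 18.016 g/mol = 93.865 g.

93.87 g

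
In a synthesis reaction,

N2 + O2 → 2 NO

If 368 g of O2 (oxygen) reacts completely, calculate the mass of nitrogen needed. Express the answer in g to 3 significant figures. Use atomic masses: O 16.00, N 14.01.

M(O2) = 2(16.00) = 32.00 g/mol.
M(N2) = 2(14.01) = 28.02 g/mol.
n(O2) = 368.0 g / 32.00 g/mol = 11.50 mol.
From the equation the O2:N2 mole ratio is 1:1, so n(N2) = 11.50 × 1/1 = 11.50 mol.
Mass of N2 = 11.50 mol × 28.02 g/mol = 322.2 g.

322 g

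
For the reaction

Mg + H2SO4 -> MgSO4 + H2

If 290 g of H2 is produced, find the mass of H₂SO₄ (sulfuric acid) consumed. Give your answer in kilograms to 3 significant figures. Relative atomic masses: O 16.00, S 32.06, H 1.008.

M(H2) = 2(1.008) = 2.016 g/mol.
M(H2SO4) = 2(1.008) + 32.06 + 4(16.00) = 98.076 g/mol.
n(H2) = 290.0 g / 2.016 g/mol = 143.8 mol.
From the equation the H2:H2SO4 mole ratio is 1:1, so n(H2SO4) = 143.8 × 1/1 = 143.8 mol.
Mass of H2SO4 = 143.8 mol × 98.076 g/mol = 14110 g.
Converting to kg: 14110 g = 14.1 kg.

14.1 kg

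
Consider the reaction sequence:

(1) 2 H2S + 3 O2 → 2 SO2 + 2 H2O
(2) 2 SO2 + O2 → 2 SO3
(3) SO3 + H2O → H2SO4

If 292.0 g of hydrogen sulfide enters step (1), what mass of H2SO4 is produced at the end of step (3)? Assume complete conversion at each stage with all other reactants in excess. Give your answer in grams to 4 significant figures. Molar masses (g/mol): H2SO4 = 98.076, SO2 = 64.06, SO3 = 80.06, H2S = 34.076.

n(H2S) = 292.0 / 34.076 = 8.5691 mol.
Reaction (1): H2S→SO2 ratio 2:2 ⇒ n(SO2) = 8.5691 mol.
Reaction (2): SO2→SO3 ratio 2:2 ⇒ n(SO3) = 8.5691 mol.
Reaction (3): SO3→H2SO4 ratio 1:1 ⇒ n(H2SO4) = 8.5691 mol.
Mass of H2SO4 = 8.5691 × 98.076 = 840.42 g.

840.4 g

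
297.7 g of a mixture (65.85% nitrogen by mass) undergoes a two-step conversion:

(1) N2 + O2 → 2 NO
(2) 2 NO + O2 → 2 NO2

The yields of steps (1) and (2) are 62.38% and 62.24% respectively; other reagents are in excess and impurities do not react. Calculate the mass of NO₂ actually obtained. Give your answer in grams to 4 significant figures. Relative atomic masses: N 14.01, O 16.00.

Pure N2 = 297.7 × 0.6585 = 196.04 g.
M(N2) = 2(14.01) = 28.02 g/mol.
M(NO2) = 14.01 + 2(16.00) = 46.01 g/mol.
n(N2) = 196.04 / 28.02 = 6.9963 mol.
Step 1 (N2:NO = 1:2): theoretical n(NO) = 13.993 mol; at 62.38% yield, n(NO) = 8.7285 mol.
Step 2 (NO:NO2 = 2:2): theoretical n(NO2) = 8.7285 mol, so theoretical mass = 8.7285 × 46.01 = 401.60 g.
At 62.24% yield, actual mass of NO2 = 401.60 × 0.6224 = 249.96 g.

250.0 g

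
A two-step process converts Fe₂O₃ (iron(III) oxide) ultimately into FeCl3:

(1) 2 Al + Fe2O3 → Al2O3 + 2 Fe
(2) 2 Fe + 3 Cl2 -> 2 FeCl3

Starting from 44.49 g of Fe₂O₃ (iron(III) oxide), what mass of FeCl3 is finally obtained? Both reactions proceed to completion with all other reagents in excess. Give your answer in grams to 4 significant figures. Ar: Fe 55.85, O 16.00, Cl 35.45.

M(Fe2O3) = 2(55.85) + 3(16.00) = 159.70 g/mol.
M(FeCl3) = 55.85 + 3(35.45) = 162.20 g/mol.
n(Fe2O3) = 44.490 / 159.70 = 0.27858 mol.
Step 1 gives a 1:2 ratio of Fe2O3 to Fe, so n(Fe) = 0.55717 mol.
In step 2 the Fe:FeCl3 ratio is 2:2, so n(FeCl3) = 0.55717 mol.
Mass of FeCl3 = 0.55717 × 162.20 = 90.373 g.

90.37 g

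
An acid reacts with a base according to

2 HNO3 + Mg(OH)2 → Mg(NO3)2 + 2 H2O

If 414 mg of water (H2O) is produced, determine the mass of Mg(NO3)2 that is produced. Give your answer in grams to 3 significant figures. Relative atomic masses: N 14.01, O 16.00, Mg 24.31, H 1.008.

M(H2O) = 2(1.008) + 16.00 = 18.016 g/mol.
M(Mg(NO3)2) = 24.31 + 2(14.01) + 6(16.00) = 148.33 g/mol.
Convert: 414 mg = 0.4140 g.
n(H2O) = 0.4140 g / 18.016 g/mol = 0.02298 mol.
From the equation the H2O:Mg(NO3)2 mole ratio is 2:1, so n(Mg(NO3)2) = 0.02298 × 1/2 = 0.01149 mol.
Mass of Mg(NO3)2 = 0.01149 mol × 148.33 g/mol = 1.704 g.

1.70 g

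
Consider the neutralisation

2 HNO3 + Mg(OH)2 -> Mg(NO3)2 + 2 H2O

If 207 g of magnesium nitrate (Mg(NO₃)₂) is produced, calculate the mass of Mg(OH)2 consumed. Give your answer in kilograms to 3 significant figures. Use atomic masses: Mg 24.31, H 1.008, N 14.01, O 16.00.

0.0814 kg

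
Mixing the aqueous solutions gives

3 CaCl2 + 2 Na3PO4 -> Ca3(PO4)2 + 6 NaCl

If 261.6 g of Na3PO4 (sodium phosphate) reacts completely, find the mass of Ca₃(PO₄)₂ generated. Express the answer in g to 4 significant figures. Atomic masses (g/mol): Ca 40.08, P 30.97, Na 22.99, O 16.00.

247.5 g

M(Na3PO4) = 3(22.99) + 30.97 + 4(16.00) = 163.94 g/mol.
M(Ca3(PO4)2) = 3(40.08) + 2(30.97) + 8(16.00) = 310.18 g/mol.
n(Na3PO4) = 261.60 g / 163.94 g/mol = 1.5957 mol.
From the equation the Na3PO4:Ca3(PO4)2 mole ratio is 2:1, so n(Ca3(PO4)2) = 1.5957 × 1/2 = 0.79785 mol.
Mass of Ca3(PO4)2 = 0.79785 mol × 310.18 g/mol = 247.48 g.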